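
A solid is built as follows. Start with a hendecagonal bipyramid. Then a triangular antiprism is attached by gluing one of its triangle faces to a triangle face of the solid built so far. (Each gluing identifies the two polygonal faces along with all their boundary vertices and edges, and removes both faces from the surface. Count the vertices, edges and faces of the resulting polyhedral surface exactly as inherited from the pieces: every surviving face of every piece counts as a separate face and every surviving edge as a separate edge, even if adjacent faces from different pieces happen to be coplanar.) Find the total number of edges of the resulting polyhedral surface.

42

A hendecagonal bipyramid: V=13, E=33, F=22.
Attach a triangular antiprism (V=6, E=12, F=8) along a 3-gon: merge 3 vertices and 3 edges, delete both glued faces → V=16, E=42, F=28.
Check: V − E + F = 16 − 42 + 28 = 2.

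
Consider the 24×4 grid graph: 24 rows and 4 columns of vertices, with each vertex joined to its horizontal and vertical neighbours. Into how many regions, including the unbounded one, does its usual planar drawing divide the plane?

The grid has V = 24·4 = 96 vertices and E = 24·3 + 4·23 = 164 edges.
F = 2 − V + E = 2 − 96 + 164 = 70.

70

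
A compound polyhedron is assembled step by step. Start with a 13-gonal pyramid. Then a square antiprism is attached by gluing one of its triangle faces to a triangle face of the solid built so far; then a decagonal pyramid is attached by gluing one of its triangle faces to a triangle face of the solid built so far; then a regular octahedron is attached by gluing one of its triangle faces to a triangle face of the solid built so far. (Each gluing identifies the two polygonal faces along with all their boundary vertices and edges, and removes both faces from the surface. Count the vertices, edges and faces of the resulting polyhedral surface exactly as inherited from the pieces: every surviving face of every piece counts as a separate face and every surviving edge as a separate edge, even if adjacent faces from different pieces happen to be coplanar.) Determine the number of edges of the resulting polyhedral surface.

65

A 13-gonal pyramid: V=14, E=26, F=14.
Attach a square antiprism (V=8, E=16, F=10) along a 3-gon: merge 3 vertices and 3 edges, delete both glued faces → V=19, E=39, F=22.
Attach a decagonal pyramid (V=11, E=20, F=11) along a 3-gon: merge 3 vertices and 3 edges, delete both glued faces → V=27, E=56, F=31.
Attach a regular octahedron (V=6, E=12, F=8) along a 3-gon: merge 3 vertices and 3 edges, delete both glued faces → V=30, E=65, F=37.
Check: V − E + F = 30 − 65 + 37 = 2.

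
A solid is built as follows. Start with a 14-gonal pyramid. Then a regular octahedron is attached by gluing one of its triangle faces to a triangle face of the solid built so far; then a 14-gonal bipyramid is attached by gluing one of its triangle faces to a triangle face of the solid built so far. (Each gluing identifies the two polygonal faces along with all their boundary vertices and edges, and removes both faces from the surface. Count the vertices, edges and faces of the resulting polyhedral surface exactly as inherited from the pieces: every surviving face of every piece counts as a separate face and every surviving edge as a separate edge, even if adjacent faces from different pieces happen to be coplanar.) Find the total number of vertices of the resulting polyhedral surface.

31

A 14-gonal pyramid: V=15, E=28, F=15.
Attach a regular octahedron (V=6, E=12, F=8) along a 3-gon: merge 3 vertices and 3 edges, delete both glued faces → V=18, E=37, F=21.
Attach a 14-gonal bipyramid (V=16, E=42, F=28) along a 3-gon: merge 3 vertices and 3 edges, delete both glued faces → V=31, E=76, F=47.
Check: V − E + F = 31 − 76 + 47 = 2.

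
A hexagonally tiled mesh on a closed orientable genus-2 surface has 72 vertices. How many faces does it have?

χ = 2 − 2·2 = -2, and every face is a hexagon so 6F = 2E.
V − E + F = -2 with E = 6F/2 gives 72 − (6/2 − 1)·F = -2, so F = 37 and E = 111.

37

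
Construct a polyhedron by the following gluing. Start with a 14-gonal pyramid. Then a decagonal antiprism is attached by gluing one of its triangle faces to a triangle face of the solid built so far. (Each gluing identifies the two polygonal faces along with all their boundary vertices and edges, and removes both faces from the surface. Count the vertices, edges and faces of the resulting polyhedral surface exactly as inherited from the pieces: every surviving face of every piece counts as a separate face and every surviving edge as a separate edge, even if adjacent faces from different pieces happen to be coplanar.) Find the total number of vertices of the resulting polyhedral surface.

32

A 14-gonal pyramid: V=15, E=28, F=15.
Attach a decagonal antiprism (V=20, E=40, F=22) along a 3-gon: merge 3 vertices and 3 edges, delete both glued faces → V=32, E=65, F=35.
Check: V − E + F = 32 − 65 + 35 = 2.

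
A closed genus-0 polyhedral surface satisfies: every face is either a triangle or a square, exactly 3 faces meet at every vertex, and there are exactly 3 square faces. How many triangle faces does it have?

2

Let x be the number of triangles; then F = 3 + x.
Edge–face incidences: 2E = 4·3 + 3·x = 12 + 3x.
Every vertex has degree 3, so 3V = 2E.
Euler: V − E + F = 2 ⇒ (2E)/3 − E + (3 + x) = 2.
Multiply by 6: 2·(2E) − 3·(2E) + 6·(3 + x) = 12, i.e. 18 + 6x − (12 + 3x) = 12.
Collecting terms: 3x + 6 = 12, so 3x = 6, so x = 2.
Then 2E = 12 + 3·2 = 18, so E = 9, V = 2E/3 = 6, F = 3 + 2 = 5.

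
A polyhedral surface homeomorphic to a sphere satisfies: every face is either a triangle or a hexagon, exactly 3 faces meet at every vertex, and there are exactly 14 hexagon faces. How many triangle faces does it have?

4

Let x be the number of triangles; then F = 14 + x.
Edge–face incidences: 2E = 6·14 + 3·x = 84 + 3x.
Every vertex has degree 3, so 3V = 2E.
Euler: V − E + F = 2 ⇒ (2E)/3 − E + (14 + x) = 2.
Multiply by 6: 2·(2E) − 3·(2E) + 6·(14 + x) = 12, i.e. 84 + 6x − (84 + 3x) = 12.
Collecting terms: 3x = 12, so x = 4.
Then 2E = 84 + 3·4 = 96, so E = 48, V = 2E/3 = 32, F = 14 + 4 = 18.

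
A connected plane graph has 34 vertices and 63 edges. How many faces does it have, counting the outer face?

Euler's formula for a connected plane graph: V − E + F = 2, so F = 2 − 34 + 63 = 31.

31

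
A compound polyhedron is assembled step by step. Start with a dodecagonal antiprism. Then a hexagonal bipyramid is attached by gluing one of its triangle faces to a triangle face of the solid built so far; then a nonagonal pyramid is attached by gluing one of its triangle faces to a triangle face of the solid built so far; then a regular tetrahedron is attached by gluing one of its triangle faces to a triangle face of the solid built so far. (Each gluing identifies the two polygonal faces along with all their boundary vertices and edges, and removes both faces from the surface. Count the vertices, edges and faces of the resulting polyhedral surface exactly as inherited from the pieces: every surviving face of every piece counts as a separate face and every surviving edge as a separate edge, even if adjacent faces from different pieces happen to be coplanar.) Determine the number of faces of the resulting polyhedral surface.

A dodecagonal antiprism: V=24, E=48, F=26.
Attach a hexagonal bipyramid (V=8, E=18, F=12) along a 3-gon: merge 3 vertices and 3 edges, delete both glued faces → V=29, E=63, F=36.
Attach a nonagonal pyramid (V=10, E=18, F=10) along a 3-gon: merge 3 vertices and 3 edges, delete both glued faces → V=36, E=78, F=44.
Attach a regular tetrahedron (V=4, E=6, F=4) along a 3-gon: merge 3 vertices and 3 edges, delete both glued faces → V=37, E=81, F=46.
Check: V − E + F = 37 − 81 + 46 = 2.

46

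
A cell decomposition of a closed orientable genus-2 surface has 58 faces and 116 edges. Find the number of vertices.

56

For a closed orientable surface of genus 2, χ = 2 − 2·2 = -2.
V = -2 + E − F = -2 + 116 − 58 = 56.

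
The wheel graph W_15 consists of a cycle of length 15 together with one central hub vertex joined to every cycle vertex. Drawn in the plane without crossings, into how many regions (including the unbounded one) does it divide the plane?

16

W_15 has V = 15 + 1 = 16 vertices and E = 2·15 = 30 edges.
By Euler's formula F = 2 − V + E = 2 − 16 + 30 = 16.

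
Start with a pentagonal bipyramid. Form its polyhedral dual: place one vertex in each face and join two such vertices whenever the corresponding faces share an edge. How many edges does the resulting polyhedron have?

The base solid has V = 7, E = 15, F = 10.
The dual swaps V and F and preserves E: V′ = F = 10, E′ = E = 15, F′ = V = 7.

15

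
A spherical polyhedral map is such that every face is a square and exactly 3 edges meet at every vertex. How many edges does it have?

Each face has 4 edges and each edge borders two faces, so 2E = 4F.
Each vertex has degree 3, so 3V = 2E and hence V = 4F/3.
Euler: V − E + F = 2 ⇒ (4F/3) − (4F/2) + F = 2.
Multiply by 6: (8 − 12 + 6)F = 12, i.e. 2F = 12.
So F = 6, E = 4·6/2 = 12, V = 4·6/3 = 8.

12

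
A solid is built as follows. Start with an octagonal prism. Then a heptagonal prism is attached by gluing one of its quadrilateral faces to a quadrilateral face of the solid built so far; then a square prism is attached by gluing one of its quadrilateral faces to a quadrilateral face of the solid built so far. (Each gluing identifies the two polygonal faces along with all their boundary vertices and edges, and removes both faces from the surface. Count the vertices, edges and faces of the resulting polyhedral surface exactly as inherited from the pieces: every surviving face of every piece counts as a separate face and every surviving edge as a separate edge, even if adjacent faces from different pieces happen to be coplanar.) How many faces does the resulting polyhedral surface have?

21

An octagonal prism: V=16, E=24, F=10.
Attach a heptagonal prism (V=14, E=21, F=9) along a 4-gon: merge 4 vertices and 4 edges, delete both glued faces → V=26, E=41, F=17.
Attach a square prism (V=8, E=12, F=6) along a 4-gon: merge 4 vertices and 4 edges, delete both glued faces → V=30, E=49, F=21.
Check: V − E + F = 30 − 49 + 21 = 2.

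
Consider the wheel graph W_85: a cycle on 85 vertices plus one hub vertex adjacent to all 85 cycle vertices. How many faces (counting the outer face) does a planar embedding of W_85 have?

86

W_85 has V = 85 + 1 = 86 vertices and E = 2·85 = 170 edges.
By Euler's formula F = 2 − V + E = 2 − 86 + 170 = 86.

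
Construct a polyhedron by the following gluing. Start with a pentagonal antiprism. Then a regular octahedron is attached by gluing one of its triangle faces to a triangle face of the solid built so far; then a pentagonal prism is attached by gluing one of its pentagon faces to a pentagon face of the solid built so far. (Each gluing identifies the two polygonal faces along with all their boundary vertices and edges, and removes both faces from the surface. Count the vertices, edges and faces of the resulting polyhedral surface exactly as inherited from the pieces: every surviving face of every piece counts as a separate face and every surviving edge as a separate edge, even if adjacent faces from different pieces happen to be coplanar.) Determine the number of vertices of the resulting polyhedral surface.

18

A pentagonal antiprism: V=10, E=20, F=12.
Attach a regular octahedron (V=6, E=12, F=8) along a 3-gon: merge 3 vertices and 3 edges, delete both glued faces → V=13, E=29, F=18.
Attach a pentagonal prism (V=10, E=15, F=7) along a 5-gon: merge 5 vertices and 5 edges, delete both glued faces → V=18, E=39, F=23.
Check: V − E + F = 18 − 39 + 23 = 2.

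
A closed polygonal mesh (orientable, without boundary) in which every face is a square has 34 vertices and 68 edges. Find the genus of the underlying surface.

1

Every face is a square and each edge borders two faces, so 4F = 2·68, giving F = 34.
χ = V − E + F = 34 − 68 + 34 = 0.
For a closed orientable surface χ = 2 − 2g, so g = (2 − (0))/2 = 1.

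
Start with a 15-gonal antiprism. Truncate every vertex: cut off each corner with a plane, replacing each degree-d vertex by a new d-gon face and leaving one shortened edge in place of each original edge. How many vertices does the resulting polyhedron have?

120

The base solid has V = 30, E = 60, F = 32.
Truncation replaces each original edge-end by a new vertex, so V′ = 2E = 120.
Each original edge survives, and each old vertex of degree d contributes d new edges; summing degrees gives Σd = 2E, so E′ = E + 2E = 3E = 180.
Each original face survives and each original vertex becomes one new face: F′ = F + V = 62.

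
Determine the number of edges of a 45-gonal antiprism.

180

An antiprism on an n-gon has two n-gon caps and 2n triangles: V = 2·45 = 90, E = 4·45 = 180, F = 2·45 + 2 = 92.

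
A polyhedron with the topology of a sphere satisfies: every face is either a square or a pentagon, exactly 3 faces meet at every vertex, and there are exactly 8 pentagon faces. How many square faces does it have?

Let x be the number of squares; then F = 8 + x.
Edge–face incidences: 2E = 5·8 + 4·x = 40 + 4x.
Every vertex has degree 3, so 3V = 2E.
Euler: V − E + F = 2 ⇒ (2E)/3 − E + (8 + x) = 2.
Multiply by 6: 2·(2E) − 3·(2E) + 6·(8 + x) = 12, i.e. 48 + 6x − (40 + 4x) = 12.
Collecting terms: 2x + 8 = 12, so 2x = 4, so x = 2.
Then 2E = 40 + 4·2 = 48, so E = 24, V = 2E/3 = 16, F = 8 + 2 = 10.

2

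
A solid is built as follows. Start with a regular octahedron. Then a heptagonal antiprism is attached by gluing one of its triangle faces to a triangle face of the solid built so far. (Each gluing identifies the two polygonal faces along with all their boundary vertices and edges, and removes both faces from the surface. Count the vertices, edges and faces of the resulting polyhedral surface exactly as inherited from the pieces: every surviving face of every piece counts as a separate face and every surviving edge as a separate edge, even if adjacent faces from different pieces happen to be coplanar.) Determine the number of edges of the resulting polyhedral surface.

37

A regular octahedron: V=6, E=12, F=8.
Attach a heptagonal antiprism (V=14, E=28, F=16) along a 3-gon: merge 3 vertices and 3 edges, delete both glued faces → V=17, E=37, F=22.
Check: V − E + F = 17 − 37 + 22 = 2.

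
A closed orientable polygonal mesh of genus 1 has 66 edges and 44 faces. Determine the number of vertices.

For a closed orientable surface of genus 1, χ = 2 − 2·1 = 0.
V = 0 + E − F = 0 + 66 − 44 = 22.

22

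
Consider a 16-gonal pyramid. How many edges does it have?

A pyramid on an n-gon base has one n-gon and n triangles: V = 16 + 1 = 17, E = 2·16 = 32, F = 16 + 1 = 17.
Check: V − E + F = 17 − 32 + 17 = 2.

32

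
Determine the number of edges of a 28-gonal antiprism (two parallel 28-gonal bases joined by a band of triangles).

112

An antiprism on an n-gon has two n-gon caps and 2n triangles: V = 2·28 = 56, E = 4·28 = 112, F = 2·28 + 2 = 58.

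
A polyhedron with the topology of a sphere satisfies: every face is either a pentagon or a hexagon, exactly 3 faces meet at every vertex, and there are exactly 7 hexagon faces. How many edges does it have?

51

Let x be the number of pentagons; then F = 7 + x.
Edge–face incidences: 2E = 6·7 + 5·x = 42 + 5x.
Every vertex has degree 3, so 3V = 2E.
Euler: V − E + F = 2 ⇒ (2E)/3 − E + (7 + x) = 2.
Multiply by 6: 2·(2E) − 3·(2E) + 6·(7 + x) = 12, i.e. 42 + 6x − (42 + 5x) = 12.
Collecting terms: x = 12.
Then 2E = 42 + 5·12 = 102, so E = 51, V = 2E/3 = 34, F = 7 + 12 = 19.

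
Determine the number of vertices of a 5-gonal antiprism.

10

An antiprism on an n-gon has two n-gon caps and 2n triangles: V = 2·5 = 10, E = 4·5 = 20, F = 2·5 + 2 = 12.
Check: V − E + F = 10 − 20 + 12 = 2.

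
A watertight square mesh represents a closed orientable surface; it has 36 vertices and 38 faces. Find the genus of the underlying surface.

Every face is a square, so 2E = 4·38 = 152, giving E = 76.
χ = V − E + F = 36 − 76 + 38 = -2.
For a closed orientable surface χ = 2 − 2g, so g = (2 − (-2))/2 = 2.

2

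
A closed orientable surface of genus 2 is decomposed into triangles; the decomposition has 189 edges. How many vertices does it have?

χ = 2 − 2·2 = -2, and every face is a triangle so 3F = 2E.
F = 2E/3 = 126. Then V = -2 + E − F = -2 + 189 − 126 = 61.

61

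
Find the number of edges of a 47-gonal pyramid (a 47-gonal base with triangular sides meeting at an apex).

94

A pyramid on an n-gon base has one n-gon and n triangles: V = 47 + 1 = 48, E = 2·47 = 94, F = 47 + 1 = 48.
Check: V − E + F = 48 − 94 + 48 = 2.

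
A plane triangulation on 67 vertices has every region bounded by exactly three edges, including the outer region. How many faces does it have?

130

In a plane triangulation 3F = 2E and V − E + F = 2, so F = 2V − 4 = 2·67 − 4 = 130.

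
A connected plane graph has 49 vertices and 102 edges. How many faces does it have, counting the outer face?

55

Euler's formula for a connected plane graph: V − E + F = 2, so F = 2 − 49 + 102 = 55.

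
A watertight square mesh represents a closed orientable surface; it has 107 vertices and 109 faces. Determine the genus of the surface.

Every face is a square, so 2E = 4·109 = 436, giving E = 218.
χ = V − E + F = 107 − 218 + 109 = -2.
For a closed orientable surface χ = 2 − 2g, so g = (2 − (-2))/2 = 2.

2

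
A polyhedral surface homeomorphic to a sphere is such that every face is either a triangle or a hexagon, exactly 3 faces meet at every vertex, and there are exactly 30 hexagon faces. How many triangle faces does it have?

Let x be the number of triangles; then F = 30 + x.
Edge–face incidences: 2E = 6·30 + 3·x = 180 + 3x.
Every vertex has degree 3, so 3V = 2E.
Euler: V − E + F = 2 ⇒ (2E)/3 − E + (30 + x) = 2.
Multiply by 6: 2·(2E) − 3·(2E) + 6·(30 + x) = 12, i.e. 180 + 6x − (180 + 3x) = 12.
Collecting terms: 3x = 12, so x = 4.
Then 2E = 180 + 3·4 = 192, so E = 96, V = 2E/3 = 64, F = 30 + 4 = 34.

4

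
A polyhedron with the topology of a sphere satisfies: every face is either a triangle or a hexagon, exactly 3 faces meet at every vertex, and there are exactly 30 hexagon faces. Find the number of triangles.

4

Let x be the number of triangles; then F = 30 + x.
Edge–face incidences: 2E = 6·30 + 3·x = 180 + 3x.
Every vertex has degree 3, so 3V = 2E.
Euler: V − E + F = 2 ⇒ (2E)/3 − E + (30 + x) = 2.
Multiply by 6: 2·(2E) − 3·(2E) + 6·(30 + x) = 12, i.e. 180 + 6x − (180 + 3x) = 12.
Collecting terms: 3x = 12, so x = 4.
Then 2E = 180 + 3·4 = 192, so E = 96, V = 2E/3 = 64, F = 30 + 4 = 34.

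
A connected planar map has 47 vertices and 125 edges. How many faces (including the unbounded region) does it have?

80

Euler's formula for a connected plane graph: V − E + F = 2, so F = 2 − 47 + 125 = 80.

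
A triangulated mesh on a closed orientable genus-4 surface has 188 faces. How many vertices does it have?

88

χ = 2 − 2·4 = -6, and every face is a triangle so 3F = 2E.
E = 3·188/2 = 282. Then V = -6 + E − F = -6 + 282 − 188 = 88.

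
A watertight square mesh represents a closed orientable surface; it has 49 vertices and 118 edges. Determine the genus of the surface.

Every face is a square and each edge borders two faces, so 4F = 2·118, giving F = 59.
χ = V − E + F = 49 − 118 + 59 = -10.
For a closed orientable surface χ = 2 − 2g, so g = (2 − (-10))/2 = 6.

6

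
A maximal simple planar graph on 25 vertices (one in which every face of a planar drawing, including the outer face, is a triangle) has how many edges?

In a plane triangulation 3F = 2E and V − E + F = 2, so E = 3V − 6 = 3·25 − 6 = 69.

69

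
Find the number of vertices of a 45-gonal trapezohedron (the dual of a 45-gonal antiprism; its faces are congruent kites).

92

The n-trapezohedron (dual of the n-antiprism) has V = 2·45 + 2 = 92, E = 4·45 = 180, F = 2·45 = 90.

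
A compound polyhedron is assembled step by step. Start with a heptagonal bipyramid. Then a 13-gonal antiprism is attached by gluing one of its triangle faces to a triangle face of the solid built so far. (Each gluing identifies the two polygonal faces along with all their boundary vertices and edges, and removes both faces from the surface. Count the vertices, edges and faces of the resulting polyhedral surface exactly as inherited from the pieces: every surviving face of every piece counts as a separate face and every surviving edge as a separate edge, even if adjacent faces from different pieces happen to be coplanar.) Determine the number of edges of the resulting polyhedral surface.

70

A heptagonal bipyramid: V=9, E=21, F=14.
Attach a 13-gonal antiprism (V=26, E=52, F=28) along a 3-gon: merge 3 vertices and 3 edges, delete both glued faces → V=32, E=70, F=40.
Check: V − E + F = 32 − 70 + 40 = 2.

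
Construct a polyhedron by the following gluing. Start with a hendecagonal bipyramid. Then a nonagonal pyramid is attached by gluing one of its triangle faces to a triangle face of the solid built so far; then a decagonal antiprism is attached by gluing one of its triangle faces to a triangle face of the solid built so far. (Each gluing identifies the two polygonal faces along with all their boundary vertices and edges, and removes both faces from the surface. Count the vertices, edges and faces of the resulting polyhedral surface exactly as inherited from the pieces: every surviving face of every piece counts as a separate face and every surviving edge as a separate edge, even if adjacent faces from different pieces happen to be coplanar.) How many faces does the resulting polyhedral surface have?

A hendecagonal bipyramid: V=13, E=33, F=22.
Attach a nonagonal pyramid (V=10, E=18, F=10) along a 3-gon: merge 3 vertices and 3 edges, delete both glued faces → V=20, E=48, F=30.
Attach a decagonal antiprism (V=20, E=40, F=22) along a 3-gon: merge 3 vertices and 3 edges, delete both glued faces → V=37, E=85, F=50.
Check: V − E + F = 37 − 85 + 50 = 2.

50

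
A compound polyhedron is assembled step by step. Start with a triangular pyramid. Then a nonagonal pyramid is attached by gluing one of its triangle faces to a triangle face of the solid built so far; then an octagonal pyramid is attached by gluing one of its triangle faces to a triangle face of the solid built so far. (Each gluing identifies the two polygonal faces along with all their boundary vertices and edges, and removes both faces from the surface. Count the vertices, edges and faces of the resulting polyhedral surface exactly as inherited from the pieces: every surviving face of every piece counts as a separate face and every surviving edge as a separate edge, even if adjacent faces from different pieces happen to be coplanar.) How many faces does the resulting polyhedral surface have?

A triangular pyramid: V=4, E=6, F=4.
Attach a nonagonal pyramid (V=10, E=18, F=10) along a 3-gon: merge 3 vertices and 3 edges, delete both glued faces → V=11, E=21, F=12.
Attach an octagonal pyramid (V=9, E=16, F=9) along a 3-gon: merge 3 vertices and 3 edges, delete both glued faces → V=17, E=34, F=19.
Check: V − E + F = 17 − 34 + 19 = 2.

19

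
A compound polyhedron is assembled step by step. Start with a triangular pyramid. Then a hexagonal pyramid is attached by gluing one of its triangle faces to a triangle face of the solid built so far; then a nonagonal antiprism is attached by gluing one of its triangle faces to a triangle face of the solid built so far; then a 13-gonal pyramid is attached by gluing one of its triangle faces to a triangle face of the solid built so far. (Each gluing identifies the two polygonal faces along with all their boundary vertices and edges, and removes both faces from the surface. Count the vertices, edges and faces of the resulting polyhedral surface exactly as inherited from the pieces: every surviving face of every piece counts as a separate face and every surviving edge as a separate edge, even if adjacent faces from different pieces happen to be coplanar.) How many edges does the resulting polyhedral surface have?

A triangular pyramid: V=4, E=6, F=4.
Attach a hexagonal pyramid (V=7, E=12, F=7) along a 3-gon: merge 3 vertices and 3 edges, delete both glued faces → V=8, E=15, F=9.
Attach a nonagonal antiprism (V=18, E=36, F=20) along a 3-gon: merge 3 vertices and 3 edges, delete both glued faces → V=23, E=48, F=27.
Attach a 13-gonal pyramid (V=14, E=26, F=14) along a 3-gon: merge 3 vertices and 3 edges, delete both glued faces → V=34, E=71, F=39.
Check: V − E + F = 34 − 71 + 39 = 2.

71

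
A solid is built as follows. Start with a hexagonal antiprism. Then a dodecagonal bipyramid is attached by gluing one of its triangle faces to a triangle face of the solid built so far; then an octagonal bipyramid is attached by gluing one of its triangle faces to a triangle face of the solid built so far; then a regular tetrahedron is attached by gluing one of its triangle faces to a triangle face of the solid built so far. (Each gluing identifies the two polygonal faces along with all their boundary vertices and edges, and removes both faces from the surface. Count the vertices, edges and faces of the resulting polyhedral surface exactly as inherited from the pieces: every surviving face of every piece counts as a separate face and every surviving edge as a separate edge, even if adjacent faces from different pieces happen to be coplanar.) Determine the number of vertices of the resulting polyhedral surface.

A hexagonal antiprism: V=12, E=24, F=14.
Attach a dodecagonal bipyramid (V=14, E=36, F=24) along a 3-gon: merge 3 vertices and 3 edges, delete both glued faces → V=23, E=57, F=36.
Attach an octagonal bipyramid (V=10, E=24, F=16) along a 3-gon: merge 3 vertices and 3 edges, delete both glued faces → V=30, E=78, F=50.
Attach a regular tetrahedron (V=4, E=6, F=4) along a 3-gon: merge 3 vertices and 3 edges, delete both glued faces → V=31, E=81, F=52.
Check: V − E + F = 31 − 81 + 52 = 2.

31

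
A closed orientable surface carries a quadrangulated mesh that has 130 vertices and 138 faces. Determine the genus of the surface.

Every face is a square, so 2E = 4·138 = 552, giving E = 276.
χ = V − E + F = 130 − 276 + 138 = -8.
For a closed orientable surface χ = 2 − 2g, so g = (2 − (-8))/2 = 5.

5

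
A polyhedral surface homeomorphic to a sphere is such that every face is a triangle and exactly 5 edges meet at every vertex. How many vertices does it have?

12

Each face has 3 edges and each edge borders two faces, so 2E = 3F.
Each vertex has degree 5, so 5V = 2E and hence V = 3F/5.
Euler: V − E + F = 2 ⇒ (3F/5) − (3F/2) + F = 2.
Multiply by 10: (6 − 15 + 10)F = 20, i.e. 1F = 20.
So F = 20, E = 3·20/2 = 30, V = 3·20/5 = 12.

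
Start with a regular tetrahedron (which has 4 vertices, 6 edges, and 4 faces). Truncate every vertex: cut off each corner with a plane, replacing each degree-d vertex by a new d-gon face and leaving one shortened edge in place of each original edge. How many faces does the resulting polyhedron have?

Truncation replaces each original edge-end by a new vertex, so V′ = 2E = 12.
Each original edge survives, and each old vertex of degree d contributes d new edges; summing degrees gives Σd = 2E, so E′ = E + 2E = 3E = 18.
Each original face survives and each original vertex becomes one new face: F′ = F + V = 8.

8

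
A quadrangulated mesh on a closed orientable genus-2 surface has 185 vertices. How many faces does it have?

187

χ = 2 − 2·2 = -2, and every face is a square so 4F = 2E.
V − E + F = -2 with E = 4F/2 gives 185 − (4/2 − 1)·F = -2, so F = 187 and E = 374.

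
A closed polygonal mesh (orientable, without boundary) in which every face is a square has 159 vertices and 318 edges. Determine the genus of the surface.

1

Every face is a square and each edge borders two faces, so 4F = 2·318, giving F = 159.
χ = V − E + F = 159 − 318 + 159 = 0.
For a closed orientable surface χ = 2 − 2g, so g = (2 − (0))/2 = 1.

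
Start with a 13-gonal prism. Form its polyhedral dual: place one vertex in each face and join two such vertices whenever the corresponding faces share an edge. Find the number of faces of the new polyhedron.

26

The base solid has V = 26, E = 39, F = 15.
The dual swaps V and F and preserves E: V′ = F = 15, E′ = E = 39, F′ = V = 26.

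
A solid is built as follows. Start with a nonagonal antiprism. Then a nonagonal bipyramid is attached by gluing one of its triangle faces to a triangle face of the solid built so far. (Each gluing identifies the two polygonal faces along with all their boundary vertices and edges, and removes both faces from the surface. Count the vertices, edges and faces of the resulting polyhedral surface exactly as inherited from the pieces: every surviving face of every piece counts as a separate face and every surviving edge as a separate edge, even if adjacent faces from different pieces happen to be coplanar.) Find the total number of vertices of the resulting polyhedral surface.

26

A nonagonal antiprism: V=18, E=36, F=20.
Attach a nonagonal bipyramid (V=11, E=27, F=18) along a 3-gon: merge 3 vertices and 3 edges, delete both glued faces → V=26, E=60, F=36.
Check: V − E + F = 26 − 60 + 36 = 2.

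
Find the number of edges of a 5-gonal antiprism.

An antiprism on an n-gon has two n-gon caps and 2n triangles: V = 2·5 = 10, E = 4·5 = 20, F = 2·5 + 2 = 12.

20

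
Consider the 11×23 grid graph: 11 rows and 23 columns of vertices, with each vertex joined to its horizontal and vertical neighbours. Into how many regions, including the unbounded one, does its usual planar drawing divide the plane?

The grid has V = 11·23 = 253 vertices and E = 11·22 + 23·10 = 472 edges.
F = 2 − V + E = 2 − 253 + 472 = 221.

221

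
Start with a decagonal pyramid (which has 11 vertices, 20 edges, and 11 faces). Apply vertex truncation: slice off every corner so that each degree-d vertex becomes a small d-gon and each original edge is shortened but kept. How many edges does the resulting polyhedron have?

Truncation replaces each original edge-end by a new vertex, so V′ = 2E = 40.
Each original edge survives, and each old vertex of degree d contributes d new edges; summing degrees gives Σd = 2E, so E′ = E + 2E = 3E = 60.
Each original face survives and each original vertex becomes one new face: F′ = F + V = 22.

60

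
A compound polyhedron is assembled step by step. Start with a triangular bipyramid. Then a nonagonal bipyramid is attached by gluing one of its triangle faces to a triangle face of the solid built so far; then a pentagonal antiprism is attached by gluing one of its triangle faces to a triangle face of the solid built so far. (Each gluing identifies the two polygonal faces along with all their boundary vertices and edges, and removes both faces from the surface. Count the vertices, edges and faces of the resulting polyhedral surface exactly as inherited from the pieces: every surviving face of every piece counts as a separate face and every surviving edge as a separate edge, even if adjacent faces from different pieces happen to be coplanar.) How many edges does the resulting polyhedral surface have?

50

A triangular bipyramid: V=5, E=9, F=6.
Attach a nonagonal bipyramid (V=11, E=27, F=18) along a 3-gon: merge 3 vertices and 3 edges, delete both glued faces → V=13, E=33, F=22.
Attach a pentagonal antiprism (V=10, E=20, F=12) along a 3-gon: merge 3 vertices and 3 edges, delete both glued faces → V=20, E=50, F=32.
Check: V − E + F = 20 − 50 + 32 = 2.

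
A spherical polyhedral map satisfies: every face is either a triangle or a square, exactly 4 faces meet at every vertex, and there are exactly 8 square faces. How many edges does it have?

Let x be the number of triangles; then F = 8 + x.
Edge–face incidences: 2E = 4·8 + 3·x = 32 + 3x.
Every vertex has degree 4, so 4V = 2E.
Euler: V − E + F = 2 ⇒ (2E)/4 − E + (8 + x) = 2.
Multiply by 8: 2·(2E) − 4·(2E) + 8·(8 + x) = 16, i.e. 64 + 8x − 2·(32 + 3x) = 16.
Collecting terms: 2x = 16, so x = 8.
Then 2E = 32 + 3·8 = 56, so E = 28, V = 2E/4 = 14, F = 8 + 8 = 16.

28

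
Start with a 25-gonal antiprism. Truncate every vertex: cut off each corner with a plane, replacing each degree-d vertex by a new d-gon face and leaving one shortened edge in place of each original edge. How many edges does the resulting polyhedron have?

The base solid has V = 50, E = 100, F = 52.
Truncation replaces each original edge-end by a new vertex, so V′ = 2E = 200.
Each original edge survives, and each old vertex of degree d contributes d new edges; summing degrees gives Σd = 2E, so E′ = E + 2E = 3E = 300.
Each original face survives and each original vertex becomes one new face: F′ = F + V = 102.

300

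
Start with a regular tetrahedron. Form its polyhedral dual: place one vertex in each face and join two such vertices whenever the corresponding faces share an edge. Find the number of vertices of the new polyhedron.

The base solid has V = 4, E = 6, F = 4.
The dual swaps V and F and preserves E: V′ = F = 4, E′ = E = 6, F′ = V = 4.

4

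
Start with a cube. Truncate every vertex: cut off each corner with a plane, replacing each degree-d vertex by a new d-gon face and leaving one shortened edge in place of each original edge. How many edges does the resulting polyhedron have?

36

The base solid has V = 8, E = 12, F = 6.
Truncation replaces each original edge-end by a new vertex, so V′ = 2E = 24.
Each original edge survives, and each old vertex of degree d contributes d new edges; summing degrees gives Σd = 2E, so E′ = E + 2E = 3E = 36.
Each original face survives and each original vertex becomes one new face: F′ = F + V = 14.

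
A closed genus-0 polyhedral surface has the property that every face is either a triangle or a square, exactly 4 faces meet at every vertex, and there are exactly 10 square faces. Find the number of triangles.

8

Let x be the number of triangles; then F = 10 + x.
Edge–face incidences: 2E = 4·10 + 3·x = 40 + 3x.
Every vertex has degree 4, so 4V = 2E.
Euler: V − E + F = 2 ⇒ (2E)/4 − E + (10 + x) = 2.
Multiply by 8: 2·(2E) − 4·(2E) + 8·(10 + x) = 16, i.e. 80 + 8x − 2·(40 + 3x) = 16.
Collecting terms: 2x = 16, so x = 8.
Then 2E = 40 + 3·8 = 64, so E = 32, V = 2E/4 = 16, F = 10 + 8 = 18.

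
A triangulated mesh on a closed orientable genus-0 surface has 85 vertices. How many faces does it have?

166

χ = 2 − 2·0 = 2, and every face is a triangle so 3F = 2E.
V − E + F = 2 with E = 3F/2 gives 85 − (3/2 − 1)·F = 2, so F = 166 and E = 249.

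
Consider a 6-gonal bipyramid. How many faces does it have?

A bipyramid over an n-gon has 2n triangular faces and n + 2 vertices: V = 6 + 2 = 8, E = 3·6 = 18, F = 2·6 = 12.

12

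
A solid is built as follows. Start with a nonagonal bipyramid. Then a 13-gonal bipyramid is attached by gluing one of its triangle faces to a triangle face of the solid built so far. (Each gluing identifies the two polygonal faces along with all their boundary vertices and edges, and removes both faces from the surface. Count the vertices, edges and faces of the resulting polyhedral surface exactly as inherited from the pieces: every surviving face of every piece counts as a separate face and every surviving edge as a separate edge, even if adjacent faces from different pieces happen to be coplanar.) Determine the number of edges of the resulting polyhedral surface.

63

A nonagonal bipyramid: V=11, E=27, F=18.
Attach a 13-gonal bipyramid (V=15, E=39, F=26) along a 3-gon: merge 3 vertices and 3 edges, delete both glued faces → V=23, E=63, F=42.
Check: V − E + F = 23 − 63 + 42 = 2.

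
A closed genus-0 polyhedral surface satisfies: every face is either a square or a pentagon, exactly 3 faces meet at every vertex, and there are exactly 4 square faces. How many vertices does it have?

Let x be the number of pentagons; then F = 4 + x.
Edge–face incidences: 2E = 4·4 + 5·x = 16 + 5x.
Every vertex has degree 3, so 3V = 2E.
Euler: V − E + F = 2 ⇒ (2E)/3 − E + (4 + x) = 2.
Multiply by 6: 2·(2E) − 3·(2E) + 6·(4 + x) = 12, i.e. 24 + 6x − (16 + 5x) = 12.
Collecting terms: x + 8 = 12, so x = 4.
Then 2E = 16 + 5·4 = 36, so E = 18, V = 2E/3 = 12, F = 4 + 4 = 8.

12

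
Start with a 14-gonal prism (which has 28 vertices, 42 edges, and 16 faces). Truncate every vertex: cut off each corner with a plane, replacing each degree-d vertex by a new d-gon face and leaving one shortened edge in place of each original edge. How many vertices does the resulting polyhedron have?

84

Truncation replaces each original edge-end by a new vertex, so V′ = 2E = 84.
Each original edge survives, and each old vertex of degree d contributes d new edges; summing degrees gives Σd = 2E, so E′ = E + 2E = 3E = 126.
Each original face survives and each original vertex becomes one new face: F′ = F + V = 44.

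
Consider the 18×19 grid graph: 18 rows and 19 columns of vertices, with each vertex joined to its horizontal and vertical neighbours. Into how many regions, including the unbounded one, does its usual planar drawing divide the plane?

307

The grid has V = 18·19 = 342 vertices and E = 18·18 + 19·17 = 647 edges.
F = 2 − V + E = 2 − 342 + 647 = 307.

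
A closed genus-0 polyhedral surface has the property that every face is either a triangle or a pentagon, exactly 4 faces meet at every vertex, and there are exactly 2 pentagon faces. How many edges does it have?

20

Let x be the number of triangles; then F = 2 + x.
Edge–face incidences: 2E = 5·2 + 3·x = 10 + 3x.
Every vertex has degree 4, so 4V = 2E.
Euler: V − E + F = 2 ⇒ (2E)/4 − E + (2 + x) = 2.
Multiply by 8: 2·(2E) − 4·(2E) + 8·(2 + x) = 16, i.e. 16 + 8x − 2·(10 + 3x) = 16.
Collecting terms: 2x − 4 = 16, so 2x = 20, so x = 10.
Then 2E = 10 + 3·10 = 40, so E = 20, V = 2E/4 = 10, F = 2 + 10 = 12.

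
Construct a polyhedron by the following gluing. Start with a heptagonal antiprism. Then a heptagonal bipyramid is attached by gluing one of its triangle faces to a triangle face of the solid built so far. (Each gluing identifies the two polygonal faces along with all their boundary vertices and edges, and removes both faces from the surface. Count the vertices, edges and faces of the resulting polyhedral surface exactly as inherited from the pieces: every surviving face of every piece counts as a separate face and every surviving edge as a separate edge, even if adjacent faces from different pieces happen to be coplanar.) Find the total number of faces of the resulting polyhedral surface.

28

A heptagonal antiprism: V=14, E=28, F=16.
Attach a heptagonal bipyramid (V=9, E=21, F=14) along a 3-gon: merge 3 vertices and 3 edges, delete both glued faces → V=20, E=46, F=28.
Check: V − E + F = 20 − 46 + 28 = 2.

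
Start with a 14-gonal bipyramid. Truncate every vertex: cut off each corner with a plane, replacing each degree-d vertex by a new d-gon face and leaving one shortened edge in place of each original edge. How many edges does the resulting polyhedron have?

126

The base solid has V = 16, E = 42, F = 28.
Truncation replaces each original edge-end by a new vertex, so V′ = 2E = 84.
Each original edge survives, and each old vertex of degree d contributes d new edges; summing degrees gives Σd = 2E, so E′ = E + 2E = 3E = 126.
Each original face survives and each original vertex becomes one new face: F′ = F + V = 44.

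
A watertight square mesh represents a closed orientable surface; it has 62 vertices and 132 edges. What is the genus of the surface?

Every face is a square and each edge borders two faces, so 4F = 2·132, giving F = 66.
χ = V − E + F = 62 − 132 + 66 = -4.
For a closed orientable surface χ = 2 − 2g, so g = (2 − (-4))/2 = 3.

3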